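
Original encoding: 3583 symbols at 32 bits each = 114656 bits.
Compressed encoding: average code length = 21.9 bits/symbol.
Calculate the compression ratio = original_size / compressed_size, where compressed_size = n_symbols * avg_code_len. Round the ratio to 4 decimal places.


original_size = n_symbols * orig_bits = 3583 * 32 = 114656 bits
compressed_size = n_symbols * avg_code_len = 3583 * 21.9 = 78467.7 bits
ratio = original_size / compressed_size = 114656 / 78467.7 = 1.4612

Compression ratio = 1.4612


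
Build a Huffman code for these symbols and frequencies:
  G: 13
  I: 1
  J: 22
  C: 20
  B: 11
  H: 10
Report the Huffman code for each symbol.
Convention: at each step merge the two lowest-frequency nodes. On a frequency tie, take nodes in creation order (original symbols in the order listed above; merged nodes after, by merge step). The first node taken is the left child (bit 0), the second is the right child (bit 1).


Huffman tree construction:
Step 1: Merge I(1) + H(10) = 11
Step 2: Merge B(11) + (I+H)(11) = 22
Step 3: Merge G(13) + C(20) = 33
Step 4: Merge J(22) + (B+(I+H))(22) = 44
Step 5: Merge (G+C)(33) + (J+(B+(I+H)))(44) = 77
Read each symbol's code off the tree from the root (left child = 0, right child = 1).

Codes:
  G: 00 (length 2)
  I: 1110 (length 4)
  J: 10 (length 2)
  C: 01 (length 2)
  B: 110 (length 3)
  H: 1111 (length 4)
Average code length: 187/77 = 2.4286 bits/symbol


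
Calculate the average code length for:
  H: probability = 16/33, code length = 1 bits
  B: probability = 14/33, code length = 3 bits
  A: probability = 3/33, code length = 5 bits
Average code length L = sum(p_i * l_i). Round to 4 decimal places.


Weighted contributions p_i * l_i:
  H: (16/33) * 1 = 16/33
  B: (14/33) * 3 = 42/33
  A: (3/33) * 5 = 15/33
Sum = (16 + 42 + 15)/33 = 73/33

L = 73/33 = 2.2121 bits/symbol


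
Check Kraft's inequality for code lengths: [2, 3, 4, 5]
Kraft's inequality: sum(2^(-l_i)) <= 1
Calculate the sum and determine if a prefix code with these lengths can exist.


Sum = 2^(-2) + 2^(-3) + 2^(-4) + 2^(-5)
    = 0.25 + 0.125 + 0.0625 + 0.03125
    = 15/32 = 0.46875
Since 0.46875 <= 1, Kraft's inequality IS satisfied.
A prefix code with these lengths CAN exist.

Kraft sum = 0.46875. Satisfied.


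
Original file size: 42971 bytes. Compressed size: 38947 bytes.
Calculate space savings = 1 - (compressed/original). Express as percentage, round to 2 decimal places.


ratio = compressed/original = 38947/42971 = 0.906355
savings = 1 - ratio = 1 - 0.906355 = 0.093645
as a percentage: 0.093645 * 100 = 9.36%

Space savings = 1 - 38947/42971 = 9.36%


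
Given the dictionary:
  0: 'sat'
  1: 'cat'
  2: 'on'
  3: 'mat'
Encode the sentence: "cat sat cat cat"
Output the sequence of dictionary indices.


Look up each word in the dictionary:
  'cat' -> 1
  'sat' -> 0
  'cat' -> 1
  'cat' -> 1

Encoded: [1, 0, 1, 1]


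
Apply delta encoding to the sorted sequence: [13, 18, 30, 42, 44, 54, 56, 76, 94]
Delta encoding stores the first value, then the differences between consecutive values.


First value: 13
Deltas:
  18 - 13 = 5
  30 - 18 = 12
  42 - 30 = 12
  44 - 42 = 2
  54 - 44 = 10
  56 - 54 = 2
  76 - 56 = 20
  94 - 76 = 18


Delta encoded: [13, 5, 12, 12, 2, 10, 2, 20, 18]


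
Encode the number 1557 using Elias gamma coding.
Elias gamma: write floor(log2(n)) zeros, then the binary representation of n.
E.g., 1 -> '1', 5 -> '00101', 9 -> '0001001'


num_bits = floor(log2(1557)) + 1 = 11
leading_zeros = num_bits - 1 = 10
binary(1557) = 11000010101

Elias gamma(1557) = '0000000000' + '11000010101' = 000000000011000010101 (21 bits)


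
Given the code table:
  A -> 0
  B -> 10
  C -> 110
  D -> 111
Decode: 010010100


Decoding:
0 -> A
10 -> B
0 -> A
10 -> B
10 -> B
0 -> A


Result: ABABBA


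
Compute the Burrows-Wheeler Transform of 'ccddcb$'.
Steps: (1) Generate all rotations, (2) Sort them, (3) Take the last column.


Rotations (sorted):
  0: $ccddcb -> last char: b
  1: b$ccddc -> last char: c
  2: cb$ccdd -> last char: d
  3: ccddcb$ -> last char: $
  4: cddcb$c -> last char: c
  5: dcb$ccd -> last char: d
  6: ddcb$cc -> last char: c


BWT = bcd$cdc


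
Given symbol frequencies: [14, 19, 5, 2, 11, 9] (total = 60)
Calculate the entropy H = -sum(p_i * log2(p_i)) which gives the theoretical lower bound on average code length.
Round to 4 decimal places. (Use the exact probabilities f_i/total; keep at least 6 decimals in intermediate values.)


Per-symbol terms -p_i * log2(p_i) with p_i = f_i/60:
  p = 14/60 = 0.233333: log2(p) = -2.099536, -p*log2(p) = 0.489892
  p = 19/60 = 0.316667: log2(p) = -1.658963, -p*log2(p) = 0.525338
  p = 5/60 = 0.083333: log2(p) = -3.584963, -p*log2(p) = 0.298747
  p = 2/60 = 0.033333: log2(p) = -4.906891, -p*log2(p) = 0.163563
  p = 11/60 = 0.183333: log2(p) = -2.447459, -p*log2(p) = 0.448701
  p = 9/60 = 0.150000: log2(p) = -2.736966, -p*log2(p) = 0.410545
H = 0.489892 + 0.525338 + 0.298747 + 0.163563 + 0.448701 + 0.410545 = 2.336786

H = 2.3368 bits/symbol


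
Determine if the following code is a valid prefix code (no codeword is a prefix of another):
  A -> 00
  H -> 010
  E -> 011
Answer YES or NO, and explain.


Checking each pair (does one codeword prefix another?):
  A='00' vs H='010': no prefix
  A='00' vs E='011': no prefix
  H='010' vs A='00': no prefix
  H='010' vs E='011': no prefix
  E='011' vs A='00': no prefix
  E='011' vs H='010': no prefix
No violation found over all pairs.

YES -- this is a valid prefix code. No codeword is a prefix of any other codeword.


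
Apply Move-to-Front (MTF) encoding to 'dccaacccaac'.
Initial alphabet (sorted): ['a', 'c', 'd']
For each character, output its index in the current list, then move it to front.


MTF encoding:
'd': index 2 in ['a', 'c', 'd'] -> ['d', 'a', 'c']
'c': index 2 in ['d', 'a', 'c'] -> ['c', 'd', 'a']
'c': index 0 in ['c', 'd', 'a'] -> ['c', 'd', 'a']
'a': index 2 in ['c', 'd', 'a'] -> ['a', 'c', 'd']
'a': index 0 in ['a', 'c', 'd'] -> ['a', 'c', 'd']
'c': index 1 in ['a', 'c', 'd'] -> ['c', 'a', 'd']
'c': index 0 in ['c', 'a', 'd'] -> ['c', 'a', 'd']
'c': index 0 in ['c', 'a', 'd'] -> ['c', 'a', 'd']
'a': index 1 in ['c', 'a', 'd'] -> ['a', 'c', 'd']
'a': index 0 in ['a', 'c', 'd'] -> ['a', 'c', 'd']
'c': index 1 in ['a', 'c', 'd'] -> ['c', 'a', 'd']


Output: [2, 2, 0, 2, 0, 1, 0, 0, 1, 0, 1]


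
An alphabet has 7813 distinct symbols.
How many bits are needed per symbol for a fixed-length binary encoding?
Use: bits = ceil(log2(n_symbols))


log2(7813) = 12.9317
Bracket: 2^12 = 4096 < 7813 <= 2^13 = 8192
So ceil(log2(7813)) = 13

bits = ceil(log2(7813)) = ceil(12.9317) = 13 bits


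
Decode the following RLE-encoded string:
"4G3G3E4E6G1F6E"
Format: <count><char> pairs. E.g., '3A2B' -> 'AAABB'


Expanding each <count><char> pair:
  4G -> 'GGGG'
  3G -> 'GGG'
  3E -> 'EEE'
  4E -> 'EEEE'
  6G -> 'GGGGGG'
  1F -> 'F'
  6E -> 'EEEEEE'

Decoded = GGGGGGGEEEEEEEGGGGGGFEEEEEE


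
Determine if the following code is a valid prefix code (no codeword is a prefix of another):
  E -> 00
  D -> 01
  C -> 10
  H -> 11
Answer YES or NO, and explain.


Checking each pair (does one codeword prefix another?):
  E='00' vs D='01': no prefix
  E='00' vs C='10': no prefix
  E='00' vs H='11': no prefix
  D='01' vs E='00': no prefix
  D='01' vs C='10': no prefix
  D='01' vs H='11': no prefix
  C='10' vs E='00': no prefix
  C='10' vs D='01': no prefix
  C='10' vs H='11': no prefix
  H='11' vs E='00': no prefix
  H='11' vs D='01': no prefix
  H='11' vs C='10': no prefix
No violation found over all pairs.

YES -- this is a valid prefix code. No codeword is a prefix of any other codeword.


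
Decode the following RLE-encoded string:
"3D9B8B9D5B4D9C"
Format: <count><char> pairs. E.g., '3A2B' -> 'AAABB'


Expanding each <count><char> pair:
  3D -> 'DDD'
  9B -> 'BBBBBBBBB'
  8B -> 'BBBBBBBB'
  9D -> 'DDDDDDDDD'
  5B -> 'BBBBB'
  4D -> 'DDDD'
  9C -> 'CCCCCCCCC'

Decoded = DDDBBBBBBBBBBBBBBBBBDDDDDDDDDBBBBBDDDDCCCCCCCCC


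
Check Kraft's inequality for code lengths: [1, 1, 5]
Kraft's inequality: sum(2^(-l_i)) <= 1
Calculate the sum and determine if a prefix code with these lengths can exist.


Sum = 2^(-1) + 2^(-1) + 2^(-5)
    = 0.5 + 0.5 + 0.03125
    = 33/32 = 1.03125
Since 1.03125 > 1, Kraft's inequality is NOT satisfied.
A prefix code with these lengths CANNOT exist.

Kraft sum = 1.03125. Not satisfied.


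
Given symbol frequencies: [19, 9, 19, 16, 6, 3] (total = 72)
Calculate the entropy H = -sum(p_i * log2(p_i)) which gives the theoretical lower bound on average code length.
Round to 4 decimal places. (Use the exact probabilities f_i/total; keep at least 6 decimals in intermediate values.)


Per-symbol terms -p_i * log2(p_i) with p_i = f_i/72:
  p = 19/72 = 0.263889: log2(p) = -1.921997, -p*log2(p) = 0.507194
  p = 9/72 = 0.125000: log2(p) = -3.000000, -p*log2(p) = 0.375000
  p = 19/72 = 0.263889: log2(p) = -1.921997, -p*log2(p) = 0.507194
  p = 16/72 = 0.222222: log2(p) = -2.169925, -p*log2(p) = 0.482206
  p = 6/72 = 0.083333: log2(p) = -3.584963, -p*log2(p) = 0.298747
  p = 3/72 = 0.041667: log2(p) = -4.584963, -p*log2(p) = 0.191040
H = 0.507194 + 0.375000 + 0.507194 + 0.482206 + 0.298747 + 0.191040 = 2.361381

H = 2.3614 bits/symbol


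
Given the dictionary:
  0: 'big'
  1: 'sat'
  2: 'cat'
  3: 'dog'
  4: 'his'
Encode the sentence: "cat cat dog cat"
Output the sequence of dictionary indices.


Look up each word in the dictionary:
  'cat' -> 2
  'cat' -> 2
  'dog' -> 3
  'cat' -> 2

Encoded: [2, 2, 3, 2]


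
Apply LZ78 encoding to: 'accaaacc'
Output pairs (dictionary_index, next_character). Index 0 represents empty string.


LZ78 encoding steps:
Dictionary: {0: ''}
Step 1: w='' (idx 0), next='a' -> output (0, 'a'), add 'a' as idx 1
Step 2: w='' (idx 0), next='c' -> output (0, 'c'), add 'c' as idx 2
Step 3: w='c' (idx 2), next='a' -> output (2, 'a'), add 'ca' as idx 3
Step 4: w='a' (idx 1), next='a' -> output (1, 'a'), add 'aa' as idx 4
Step 5: w='c' (idx 2), next='c' -> output (2, 'c'), add 'cc' as idx 5


Encoded: [(0, 'a'), (0, 'c'), (2, 'a'), (1, 'a'), (2, 'c')]


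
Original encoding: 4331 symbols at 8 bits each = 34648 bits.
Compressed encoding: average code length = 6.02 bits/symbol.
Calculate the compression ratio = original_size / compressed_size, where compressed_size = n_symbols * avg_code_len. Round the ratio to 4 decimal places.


original_size = n_symbols * orig_bits = 4331 * 8 = 34648 bits
compressed_size = n_symbols * avg_code_len = 4331 * 6.02 = 26072.62 bits
ratio = original_size / compressed_size = 34648 / 26072.62 = 1.3289

Compression ratio = 1.3289


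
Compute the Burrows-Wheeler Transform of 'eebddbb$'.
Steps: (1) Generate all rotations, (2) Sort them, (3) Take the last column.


Rotations (sorted):
  0: $eebddbb -> last char: b
  1: b$eebddb -> last char: b
  2: bb$eebdd -> last char: d
  3: bddbb$ee -> last char: e
  4: dbb$eebd -> last char: d
  5: ddbb$eeb -> last char: b
  6: ebddbb$e -> last char: e
  7: eebddbb$ -> last char: $


BWT = bbdedbe$


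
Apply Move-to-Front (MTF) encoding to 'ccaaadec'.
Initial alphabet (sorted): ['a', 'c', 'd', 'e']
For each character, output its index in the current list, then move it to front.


MTF encoding:
'c': index 1 in ['a', 'c', 'd', 'e'] -> ['c', 'a', 'd', 'e']
'c': index 0 in ['c', 'a', 'd', 'e'] -> ['c', 'a', 'd', 'e']
'a': index 1 in ['c', 'a', 'd', 'e'] -> ['a', 'c', 'd', 'e']
'a': index 0 in ['a', 'c', 'd', 'e'] -> ['a', 'c', 'd', 'e']
'a': index 0 in ['a', 'c', 'd', 'e'] -> ['a', 'c', 'd', 'e']
'd': index 2 in ['a', 'c', 'd', 'e'] -> ['d', 'a', 'c', 'e']
'e': index 3 in ['d', 'a', 'c', 'e'] -> ['e', 'd', 'a', 'c']
'c': index 3 in ['e', 'd', 'a', 'c'] -> ['c', 'e', 'd', 'a']


Output: [1, 0, 1, 0, 0, 2, 3, 3]


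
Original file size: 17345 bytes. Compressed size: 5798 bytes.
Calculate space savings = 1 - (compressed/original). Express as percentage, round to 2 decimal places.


ratio = compressed/original = 5798/17345 = 0.334275
savings = 1 - ratio = 1 - 0.334275 = 0.665725
as a percentage: 0.665725 * 100 = 66.57%

Space savings = 1 - 5798/17345 = 66.57%


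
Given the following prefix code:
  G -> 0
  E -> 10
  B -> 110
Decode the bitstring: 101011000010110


Decoding step by step:
Bits 10 -> E
Bits 10 -> E
Bits 110 -> B
Bits 0 -> G
Bits 0 -> G
Bits 0 -> G
Bits 10 -> E
Bits 110 -> B


Decoded message: EEBGGGEB


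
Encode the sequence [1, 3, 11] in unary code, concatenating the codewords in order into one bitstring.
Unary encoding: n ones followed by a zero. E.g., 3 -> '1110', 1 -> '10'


Encode each number as n ones followed by a terminating 0:
  1 -> 10 (2 bits)
  3 -> 1110 (4 bits)
  11 -> 111111111110 (12 bits)
Total length = 2 + 4 + 12 = 18 bits.

Unary([1, 3, 11]) = 101110111111111110 (18 bits)


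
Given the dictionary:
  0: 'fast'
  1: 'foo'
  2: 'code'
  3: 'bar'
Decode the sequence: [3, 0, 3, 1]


Look up each index in the dictionary:
  3 -> 'bar'
  0 -> 'fast'
  3 -> 'bar'
  1 -> 'foo'

Decoded: "bar fast bar foo"


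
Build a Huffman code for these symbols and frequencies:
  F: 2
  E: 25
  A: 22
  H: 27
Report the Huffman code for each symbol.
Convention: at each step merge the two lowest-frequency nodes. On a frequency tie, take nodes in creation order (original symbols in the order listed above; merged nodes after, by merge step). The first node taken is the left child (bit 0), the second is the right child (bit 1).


Huffman tree construction:
Step 1: Merge F(2) + A(22) = 24
Step 2: Merge (F+A)(24) + E(25) = 49
Step 3: Merge H(27) + ((F+A)+E)(49) = 76
Read each symbol's code off the tree from the root (left child = 0, right child = 1).

Codes:
  F: 100 (length 3)
  E: 11 (length 2)
  A: 101 (length 3)
  H: 0 (length 1)
Average code length: 149/76 = 1.9605 bits/symbol


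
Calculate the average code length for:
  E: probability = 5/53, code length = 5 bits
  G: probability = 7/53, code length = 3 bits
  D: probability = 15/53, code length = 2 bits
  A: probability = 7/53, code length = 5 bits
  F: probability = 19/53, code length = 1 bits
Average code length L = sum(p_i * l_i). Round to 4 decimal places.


Weighted contributions p_i * l_i:
  E: (5/53) * 5 = 25/53
  G: (7/53) * 3 = 21/53
  D: (15/53) * 2 = 30/53
  A: (7/53) * 5 = 35/53
  F: (19/53) * 1 = 19/53
Sum = (25 + 21 + 30 + 35 + 19)/53 = 130/53

L = 130/53 = 2.4528 bits/symbol


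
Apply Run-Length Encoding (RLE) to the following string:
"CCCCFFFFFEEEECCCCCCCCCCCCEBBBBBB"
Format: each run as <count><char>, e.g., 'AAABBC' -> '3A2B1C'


Scanning runs left to right:
  i=0: run of 'C' x 4 -> '4C'
  i=4: run of 'F' x 5 -> '5F'
  i=9: run of 'E' x 4 -> '4E'
  i=13: run of 'C' x 12 -> '12C'
  i=25: run of 'E' x 1 -> '1E'
  i=26: run of 'B' x 6 -> '6B'

RLE = 4C5F4E12C1E6B


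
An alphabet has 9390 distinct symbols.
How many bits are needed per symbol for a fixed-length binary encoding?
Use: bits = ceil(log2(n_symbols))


log2(9390) = 13.1969
Bracket: 2^13 = 8192 < 9390 <= 2^14 = 16384
So ceil(log2(9390)) = 14

bits = ceil(log2(9390)) = ceil(13.1969) = 14 bits


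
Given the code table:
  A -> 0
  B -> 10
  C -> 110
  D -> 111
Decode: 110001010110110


Decoding:
110 -> C
0 -> A
0 -> A
10 -> B
10 -> B
110 -> C
110 -> C


Result: CAABBCC


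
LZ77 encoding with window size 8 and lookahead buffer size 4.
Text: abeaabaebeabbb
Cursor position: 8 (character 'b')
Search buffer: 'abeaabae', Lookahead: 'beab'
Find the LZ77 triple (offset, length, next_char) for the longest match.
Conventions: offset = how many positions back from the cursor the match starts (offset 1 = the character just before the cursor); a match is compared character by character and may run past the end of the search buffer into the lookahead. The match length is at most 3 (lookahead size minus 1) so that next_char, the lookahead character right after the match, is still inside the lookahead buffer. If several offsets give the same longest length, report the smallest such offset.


Try each offset into the search buffer:
  offset=1 (pos 7, char 'e'): match length 0
  offset=2 (pos 6, char 'a'): match length 0
  offset=3 (pos 5, char 'b'): match length 1
  offset=4 (pos 4, char 'a'): match length 0
  offset=5 (pos 3, char 'a'): match length 0
  offset=6 (pos 2, char 'e'): match length 0
  offset=7 (pos 1, char 'b'): match length 3
  offset=8 (pos 0, char 'a'): match length 0
Longest match has length 3 at offset 7.
next_char = character at position 8 + 3 = 11 -> 'b'

Best match: offset=7, length=3 (matching 'bea' starting at position 1)
LZ77 triple: (7, 3, 'b')


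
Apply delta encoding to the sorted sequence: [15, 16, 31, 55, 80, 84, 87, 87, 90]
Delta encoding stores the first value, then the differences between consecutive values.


First value: 15
Deltas:
  16 - 15 = 1
  31 - 16 = 15
  55 - 31 = 24
  80 - 55 = 25
  84 - 80 = 4
  87 - 84 = 3
  87 - 87 = 0
  90 - 87 = 3


Delta encoded: [15, 1, 15, 24, 25, 4, 3, 0, 3]


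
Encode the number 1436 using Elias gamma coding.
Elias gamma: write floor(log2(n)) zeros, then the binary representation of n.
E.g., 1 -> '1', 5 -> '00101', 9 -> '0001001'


num_bits = floor(log2(1436)) + 1 = 11
leading_zeros = num_bits - 1 = 10
binary(1436) = 10110011100

Elias gamma(1436) = '0000000000' + '10110011100' = 000000000010110011100 (21 bits)


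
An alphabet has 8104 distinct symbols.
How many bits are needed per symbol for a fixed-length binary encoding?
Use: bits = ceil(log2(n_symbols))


log2(8104) = 12.9844
Bracket: 2^12 = 4096 < 8104 <= 2^13 = 8192
So ceil(log2(8104)) = 13

bits = ceil(log2(8104)) = ceil(12.9844) = 13 bits


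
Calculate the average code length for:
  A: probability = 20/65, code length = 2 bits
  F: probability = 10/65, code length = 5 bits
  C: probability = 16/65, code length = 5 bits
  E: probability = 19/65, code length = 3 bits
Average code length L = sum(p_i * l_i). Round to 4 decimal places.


Weighted contributions p_i * l_i:
  A: (20/65) * 2 = 40/65
  F: (10/65) * 5 = 50/65
  C: (16/65) * 5 = 80/65
  E: (19/65) * 3 = 57/65
Sum = (40 + 50 + 80 + 57)/65 = 227/65

L = 227/65 = 3.4923 bits/symbol


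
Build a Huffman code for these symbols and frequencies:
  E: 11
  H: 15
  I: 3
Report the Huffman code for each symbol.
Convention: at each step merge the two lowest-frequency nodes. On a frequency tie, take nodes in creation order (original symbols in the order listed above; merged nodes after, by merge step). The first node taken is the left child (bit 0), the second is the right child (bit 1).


Huffman tree construction:
Step 1: Merge I(3) + E(11) = 14
Step 2: Merge (I+E)(14) + H(15) = 29
Read each symbol's code off the tree from the root (left child = 0, right child = 1).

Codes:
  E: 01 (length 2)
  H: 1 (length 1)
  I: 00 (length 2)
Average code length: 43/29 = 1.4828 bits/symbol


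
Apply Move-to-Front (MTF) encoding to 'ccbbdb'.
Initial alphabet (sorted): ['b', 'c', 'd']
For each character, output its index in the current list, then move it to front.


MTF encoding:
'c': index 1 in ['b', 'c', 'd'] -> ['c', 'b', 'd']
'c': index 0 in ['c', 'b', 'd'] -> ['c', 'b', 'd']
'b': index 1 in ['c', 'b', 'd'] -> ['b', 'c', 'd']
'b': index 0 in ['b', 'c', 'd'] -> ['b', 'c', 'd']
'd': index 2 in ['b', 'c', 'd'] -> ['d', 'b', 'c']
'b': index 1 in ['d', 'b', 'c'] -> ['b', 'd', 'c']


Output: [1, 0, 1, 0, 2, 1]


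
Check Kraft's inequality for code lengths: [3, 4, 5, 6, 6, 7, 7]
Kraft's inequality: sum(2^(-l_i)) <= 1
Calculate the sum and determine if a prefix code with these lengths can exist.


Sum = 2^(-3) + 2^(-4) + 2^(-5) + 2^(-6) + 2^(-6) + 2^(-7) + 2^(-7)
    = 0.125 + 0.0625 + 0.03125 + 0.015625 + 0.015625 + 0.0078125 + 0.0078125
    = 34/128 = 0.265625
Since 0.265625 <= 1, Kraft's inequality IS satisfied.
A prefix code with these lengths CAN exist.

Kraft sum = 0.265625. Satisfied.


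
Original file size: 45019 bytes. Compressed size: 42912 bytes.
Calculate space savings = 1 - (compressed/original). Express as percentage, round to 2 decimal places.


ratio = compressed/original = 42912/45019 = 0.953198
savings = 1 - ratio = 1 - 0.953198 = 0.046802
as a percentage: 0.046802 * 100 = 4.68%

Space savings = 1 - 42912/45019 = 4.68%


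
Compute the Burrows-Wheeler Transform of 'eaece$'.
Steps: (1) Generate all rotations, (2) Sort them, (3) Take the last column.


Rotations (sorted):
  0: $eaece -> last char: e
  1: aece$e -> last char: e
  2: ce$eae -> last char: e
  3: e$eaec -> last char: c
  4: eaece$ -> last char: $
  5: ece$ea -> last char: a


BWT = eeec$a


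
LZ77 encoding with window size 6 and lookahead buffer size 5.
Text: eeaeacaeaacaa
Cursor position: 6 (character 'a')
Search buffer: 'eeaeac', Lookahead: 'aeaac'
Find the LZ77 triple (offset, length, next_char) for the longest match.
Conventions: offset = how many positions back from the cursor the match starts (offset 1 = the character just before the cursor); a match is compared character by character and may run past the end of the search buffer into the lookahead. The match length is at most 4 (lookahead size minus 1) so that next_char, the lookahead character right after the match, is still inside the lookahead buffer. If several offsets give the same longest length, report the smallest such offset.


Try each offset into the search buffer:
  offset=1 (pos 5, char 'c'): match length 0
  offset=2 (pos 4, char 'a'): match length 1
  offset=3 (pos 3, char 'e'): match length 0
  offset=4 (pos 2, char 'a'): match length 3
  offset=5 (pos 1, char 'e'): match length 0
  offset=6 (pos 0, char 'e'): match length 0
Longest match has length 3 at offset 4.
next_char = character at position 6 + 3 = 9 -> 'a'

Best match: offset=4, length=3 (matching 'aea' starting at position 2)
LZ77 triple: (4, 3, 'a')


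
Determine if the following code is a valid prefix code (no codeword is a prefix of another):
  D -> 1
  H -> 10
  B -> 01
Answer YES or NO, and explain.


Checking each pair (does one codeword prefix another?):
  D='1' vs H='10': prefix -- VIOLATION

NO -- this is NOT a valid prefix code. D (1) is a prefix of H (10).


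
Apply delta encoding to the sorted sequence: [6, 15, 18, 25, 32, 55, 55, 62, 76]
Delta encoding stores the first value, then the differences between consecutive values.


First value: 6
Deltas:
  15 - 6 = 9
  18 - 15 = 3
  25 - 18 = 7
  32 - 25 = 7
  55 - 32 = 23
  55 - 55 = 0
  62 - 55 = 7
  76 - 62 = 14


Delta encoded: [6, 9, 3, 7, 7, 23, 0, 7, 14]


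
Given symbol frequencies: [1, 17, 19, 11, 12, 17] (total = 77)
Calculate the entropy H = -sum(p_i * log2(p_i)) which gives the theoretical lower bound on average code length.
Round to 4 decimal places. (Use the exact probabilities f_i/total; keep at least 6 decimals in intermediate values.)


Per-symbol terms -p_i * log2(p_i) with p_i = f_i/77:
  p = 1/77 = 0.012987: log2(p) = -6.266787, -p*log2(p) = 0.081387
  p = 17/77 = 0.220779: log2(p) = -2.179324, -p*log2(p) = 0.481149
  p = 19/77 = 0.246753: log2(p) = -2.018859, -p*log2(p) = 0.498160
  p = 11/77 = 0.142857: log2(p) = -2.807355, -p*log2(p) = 0.401051
  p = 12/77 = 0.155844: log2(p) = -2.681824, -p*log2(p) = 0.417947
  p = 17/77 = 0.220779: log2(p) = -2.179324, -p*log2(p) = 0.481149
H = 0.081387 + 0.481149 + 0.498160 + 0.401051 + 0.417947 + 0.481149 = 2.360843

H = 2.3608 bits/symbol


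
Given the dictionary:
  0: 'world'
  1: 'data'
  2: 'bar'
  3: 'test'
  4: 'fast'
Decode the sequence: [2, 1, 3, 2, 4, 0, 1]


Look up each index in the dictionary:
  2 -> 'bar'
  1 -> 'data'
  3 -> 'test'
  2 -> 'bar'
  4 -> 'fast'
  0 -> 'world'
  1 -> 'data'

Decoded: "bar data test bar fast world data"


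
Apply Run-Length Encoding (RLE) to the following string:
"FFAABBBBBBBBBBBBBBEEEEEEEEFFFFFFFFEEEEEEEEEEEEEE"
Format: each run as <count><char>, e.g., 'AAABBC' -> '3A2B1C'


Scanning runs left to right:
  i=0: run of 'F' x 2 -> '2F'
  i=2: run of 'A' x 2 -> '2A'
  i=4: run of 'B' x 14 -> '14B'
  i=18: run of 'E' x 8 -> '8E'
  i=26: run of 'F' x 8 -> '8F'
  i=34: run of 'E' x 14 -> '14E'

RLE = 2F2A14B8E8F14E


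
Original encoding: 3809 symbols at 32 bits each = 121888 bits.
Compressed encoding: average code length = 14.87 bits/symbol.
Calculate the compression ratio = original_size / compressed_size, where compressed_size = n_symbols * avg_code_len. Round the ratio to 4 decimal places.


original_size = n_symbols * orig_bits = 3809 * 32 = 121888 bits
compressed_size = n_symbols * avg_code_len = 3809 * 14.87 = 56639.83 bits
ratio = original_size / compressed_size = 121888 / 56639.83 = 2.152

Compression ratio = 2.152


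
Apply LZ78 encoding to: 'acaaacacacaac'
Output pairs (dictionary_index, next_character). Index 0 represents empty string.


LZ78 encoding steps:
Dictionary: {0: ''}
Step 1: w='' (idx 0), next='a' -> output (0, 'a'), add 'a' as idx 1
Step 2: w='' (idx 0), next='c' -> output (0, 'c'), add 'c' as idx 2
Step 3: w='a' (idx 1), next='a' -> output (1, 'a'), add 'aa' as idx 3
Step 4: w='a' (idx 1), next='c' -> output (1, 'c'), add 'ac' as idx 4
Step 5: w='ac' (idx 4), next='a' -> output (4, 'a'), add 'aca' as idx 5
Step 6: w='c' (idx 2), next='a' -> output (2, 'a'), add 'ca' as idx 6
Step 7: w='ac' (idx 4), end of input -> output (4, '')


Encoded: [(0, 'a'), (0, 'c'), (1, 'a'), (1, 'c'), (4, 'a'), (2, 'a'), (4, '')]


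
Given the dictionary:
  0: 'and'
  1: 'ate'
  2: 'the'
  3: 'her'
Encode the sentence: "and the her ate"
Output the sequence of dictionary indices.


Look up each word in the dictionary:
  'and' -> 0
  'the' -> 2
  'her' -> 3
  'ate' -> 1

Encoded: [0, 2, 3, 1]


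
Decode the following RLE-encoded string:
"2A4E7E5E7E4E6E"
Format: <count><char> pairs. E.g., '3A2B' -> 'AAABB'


Expanding each <count><char> pair:
  2A -> 'AA'
  4E -> 'EEEE'
  7E -> 'EEEEEEE'
  5E -> 'EEEEE'
  7E -> 'EEEEEEE'
  4E -> 'EEEE'
  6E -> 'EEEEEE'

Decoded = AAEEEEEEEEEEEEEEEEEEEEEEEEEEEEEEEEE


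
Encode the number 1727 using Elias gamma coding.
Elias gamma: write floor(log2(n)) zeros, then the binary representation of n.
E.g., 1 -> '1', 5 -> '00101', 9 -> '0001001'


num_bits = floor(log2(1727)) + 1 = 11
leading_zeros = num_bits - 1 = 10
binary(1727) = 11010111111

Elias gamma(1727) = '0000000000' + '11010111111' = 000000000011010111111 (21 bits)


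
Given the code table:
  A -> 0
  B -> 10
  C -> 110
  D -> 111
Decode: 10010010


Decoding:
10 -> B
0 -> A
10 -> B
0 -> A
10 -> B


Result: BABAB


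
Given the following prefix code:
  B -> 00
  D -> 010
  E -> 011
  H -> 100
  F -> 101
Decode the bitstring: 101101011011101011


Decoding step by step:
Bits 101 -> F
Bits 101 -> F
Bits 011 -> E
Bits 011 -> E
Bits 101 -> F
Bits 011 -> E


Decoded message: FFEEFE


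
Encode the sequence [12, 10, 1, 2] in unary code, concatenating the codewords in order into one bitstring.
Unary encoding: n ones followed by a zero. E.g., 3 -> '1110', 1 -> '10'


Encode each number as n ones followed by a terminating 0:
  12 -> 1111111111110 (13 bits)
  10 -> 11111111110 (11 bits)
  1 -> 10 (2 bits)
  2 -> 110 (3 bits)
Total length = 13 + 11 + 2 + 3 = 29 bits.

Unary([12, 10, 1, 2]) = 11111111111101111111111010110 (29 bits)


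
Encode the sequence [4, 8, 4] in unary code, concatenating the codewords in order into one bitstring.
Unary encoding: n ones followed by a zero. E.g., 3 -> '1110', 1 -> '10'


Encode each number as n ones followed by a terminating 0:
  4 -> 11110 (5 bits)
  8 -> 111111110 (9 bits)
  4 -> 11110 (5 bits)
Total length = 5 + 9 + 5 = 19 bits.

Unary([4, 8, 4]) = 1111011111111011110 (19 bits)


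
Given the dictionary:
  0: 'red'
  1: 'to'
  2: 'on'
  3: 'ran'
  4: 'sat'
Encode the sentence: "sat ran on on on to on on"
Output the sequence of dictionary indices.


Look up each word in the dictionary:
  'sat' -> 4
  'ran' -> 3
  'on' -> 2
  'on' -> 2
  'on' -> 2
  'to' -> 1
  'on' -> 2
  'on' -> 2

Encoded: [4, 3, 2, 2, 2, 1, 2, 2]


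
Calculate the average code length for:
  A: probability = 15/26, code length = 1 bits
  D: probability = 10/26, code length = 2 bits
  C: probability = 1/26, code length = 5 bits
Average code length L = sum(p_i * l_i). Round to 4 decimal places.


Weighted contributions p_i * l_i:
  A: (15/26) * 1 = 15/26
  D: (10/26) * 2 = 20/26
  C: (1/26) * 5 = 5/26
Sum = (15 + 20 + 5)/26 = 40/26

L = 40/26 = 1.5385 bits/symbol


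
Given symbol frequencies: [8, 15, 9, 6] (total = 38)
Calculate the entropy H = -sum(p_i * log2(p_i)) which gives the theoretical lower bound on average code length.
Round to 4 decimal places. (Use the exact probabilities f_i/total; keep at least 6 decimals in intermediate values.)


Per-symbol terms -p_i * log2(p_i) with p_i = f_i/38:
  p = 8/38 = 0.210526: log2(p) = -2.247928, -p*log2(p) = 0.473248
  p = 15/38 = 0.394737: log2(p) = -1.341037, -p*log2(p) = 0.529357
  p = 9/38 = 0.236842: log2(p) = -2.078003, -p*log2(p) = 0.492158
  p = 6/38 = 0.157895: log2(p) = -2.662965, -p*log2(p) = 0.420468
H = 0.473248 + 0.529357 + 0.492158 + 0.420468 = 1.915231

H = 1.9152 bits/symbol


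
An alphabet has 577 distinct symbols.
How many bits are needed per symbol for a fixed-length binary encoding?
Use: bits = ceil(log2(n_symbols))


log2(577) = 9.1724
Bracket: 2^9 = 512 < 577 <= 2^10 = 1024
So ceil(log2(577)) = 10

bits = ceil(log2(577)) = ceil(9.1724) = 10 bits


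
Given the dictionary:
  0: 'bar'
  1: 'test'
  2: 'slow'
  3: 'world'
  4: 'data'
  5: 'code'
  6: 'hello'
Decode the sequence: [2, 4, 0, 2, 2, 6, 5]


Look up each index in the dictionary:
  2 -> 'slow'
  4 -> 'data'
  0 -> 'bar'
  2 -> 'slow'
  2 -> 'slow'
  6 -> 'hello'
  5 -> 'code'

Decoded: "slow data bar slow slow hello code"


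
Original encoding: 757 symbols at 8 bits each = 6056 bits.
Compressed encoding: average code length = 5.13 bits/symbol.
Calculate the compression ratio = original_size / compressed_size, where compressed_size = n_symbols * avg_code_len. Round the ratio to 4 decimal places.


original_size = n_symbols * orig_bits = 757 * 8 = 6056 bits
compressed_size = n_symbols * avg_code_len = 757 * 5.13 = 3883.41 bits
ratio = original_size / compressed_size = 6056 / 3883.41 = 1.5595

Compression ratio = 1.5595


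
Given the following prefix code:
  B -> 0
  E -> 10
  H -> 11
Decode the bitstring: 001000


Decoding step by step:
Bits 0 -> B
Bits 0 -> B
Bits 10 -> E
Bits 0 -> B
Bits 0 -> B


Decoded message: BBEBB


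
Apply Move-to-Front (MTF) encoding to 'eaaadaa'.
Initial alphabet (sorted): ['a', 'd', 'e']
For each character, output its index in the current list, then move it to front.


MTF encoding:
'e': index 2 in ['a', 'd', 'e'] -> ['e', 'a', 'd']
'a': index 1 in ['e', 'a', 'd'] -> ['a', 'e', 'd']
'a': index 0 in ['a', 'e', 'd'] -> ['a', 'e', 'd']
'a': index 0 in ['a', 'e', 'd'] -> ['a', 'e', 'd']
'd': index 2 in ['a', 'e', 'd'] -> ['d', 'a', 'e']
'a': index 1 in ['d', 'a', 'e'] -> ['a', 'd', 'e']
'a': index 0 in ['a', 'd', 'e'] -> ['a', 'd', 'e']


Output: [2, 1, 0, 0, 2, 1, 0]


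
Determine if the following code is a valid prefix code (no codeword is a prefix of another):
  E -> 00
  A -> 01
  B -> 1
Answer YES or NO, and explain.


Checking each pair (does one codeword prefix another?):
  E='00' vs A='01': no prefix
  E='00' vs B='1': no prefix
  A='01' vs E='00': no prefix
  A='01' vs B='1': no prefix
  B='1' vs E='00': no prefix
  B='1' vs A='01': no prefix
No violation found over all pairs.

YES -- this is a valid prefix code. No codeword is a prefix of any other codeword.


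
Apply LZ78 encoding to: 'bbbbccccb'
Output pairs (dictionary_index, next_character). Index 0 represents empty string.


LZ78 encoding steps:
Dictionary: {0: ''}
Step 1: w='' (idx 0), next='b' -> output (0, 'b'), add 'b' as idx 1
Step 2: w='b' (idx 1), next='b' -> output (1, 'b'), add 'bb' as idx 2
Step 3: w='b' (idx 1), next='c' -> output (1, 'c'), add 'bc' as idx 3
Step 4: w='' (idx 0), next='c' -> output (0, 'c'), add 'c' as idx 4
Step 5: w='c' (idx 4), next='c' -> output (4, 'c'), add 'cc' as idx 5
Step 6: w='b' (idx 1), end of input -> output (1, '')


Encoded: [(0, 'b'), (1, 'b'), (1, 'c'), (0, 'c'), (4, 'c'), (1, '')]


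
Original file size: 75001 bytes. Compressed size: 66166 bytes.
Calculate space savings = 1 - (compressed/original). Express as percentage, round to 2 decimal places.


ratio = compressed/original = 66166/75001 = 0.882202
savings = 1 - ratio = 1 - 0.882202 = 0.117798
as a percentage: 0.117798 * 100 = 11.78%

Space savings = 1 - 66166/75001 = 11.78%


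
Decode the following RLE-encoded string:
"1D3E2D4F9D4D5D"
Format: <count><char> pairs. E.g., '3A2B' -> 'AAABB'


Expanding each <count><char> pair:
  1D -> 'D'
  3E -> 'EEE'
  2D -> 'DD'
  4F -> 'FFFF'
  9D -> 'DDDDDDDDD'
  4D -> 'DDDD'
  5D -> 'DDDDD'

Decoded = DEEEDDFFFFDDDDDDDDDDDDDDDDDD


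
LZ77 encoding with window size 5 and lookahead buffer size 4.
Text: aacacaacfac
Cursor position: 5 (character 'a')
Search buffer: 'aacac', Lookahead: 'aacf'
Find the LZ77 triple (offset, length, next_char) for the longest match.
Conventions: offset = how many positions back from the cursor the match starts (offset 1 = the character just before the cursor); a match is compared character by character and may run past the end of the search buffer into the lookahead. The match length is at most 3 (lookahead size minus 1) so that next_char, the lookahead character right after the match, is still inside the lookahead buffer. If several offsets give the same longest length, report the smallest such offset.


Try each offset into the search buffer:
  offset=1 (pos 4, char 'c'): match length 0
  offset=2 (pos 3, char 'a'): match length 1
  offset=3 (pos 2, char 'c'): match length 0
  offset=4 (pos 1, char 'a'): match length 1
  offset=5 (pos 0, char 'a'): match length 3
Longest match has length 3 at offset 5.
next_char = character at position 5 + 3 = 8 -> 'f'

Best match: offset=5, length=3 (matching 'aac' starting at position 0)
LZ77 triple: (5, 3, 'f')


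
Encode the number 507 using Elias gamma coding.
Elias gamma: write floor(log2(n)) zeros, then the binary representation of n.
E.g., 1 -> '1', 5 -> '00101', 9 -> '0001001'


num_bits = floor(log2(507)) + 1 = 9
leading_zeros = num_bits - 1 = 8
binary(507) = 111111011

Elias gamma(507) = '00000000' + '111111011' = 00000000111111011 (17 bits)


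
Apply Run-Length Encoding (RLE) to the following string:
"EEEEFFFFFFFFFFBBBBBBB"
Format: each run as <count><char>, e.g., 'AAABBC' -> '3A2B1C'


Scanning runs left to right:
  i=0: run of 'E' x 4 -> '4E'
  i=4: run of 'F' x 10 -> '10F'
  i=14: run of 'B' x 7 -> '7B'

RLE = 4E10F7B


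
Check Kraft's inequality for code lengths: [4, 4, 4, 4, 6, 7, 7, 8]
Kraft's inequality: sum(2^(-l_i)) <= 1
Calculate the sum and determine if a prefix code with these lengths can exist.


Sum = 2^(-4) + 2^(-4) + 2^(-4) + 2^(-4) + 2^(-6) + 2^(-7) + 2^(-7) + 2^(-8)
    = 0.0625 + 0.0625 + 0.0625 + 0.0625 + 0.015625 + 0.0078125 + 0.0078125 + 0.00390625
    = 73/256 = 0.28515625
Since 0.28515625 <= 1, Kraft's inequality IS satisfied.
A prefix code with these lengths CAN exist.

Kraft sum = 0.28515625. Satisfied.


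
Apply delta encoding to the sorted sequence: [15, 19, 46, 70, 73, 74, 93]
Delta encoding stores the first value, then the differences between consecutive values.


First value: 15
Deltas:
  19 - 15 = 4
  46 - 19 = 27
  70 - 46 = 24
  73 - 70 = 3
  74 - 73 = 1
  93 - 74 = 19


Delta encoded: [15, 4, 27, 24, 3, 1, 19]


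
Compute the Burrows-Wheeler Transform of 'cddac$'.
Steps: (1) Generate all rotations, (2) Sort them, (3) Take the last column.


Rotations (sorted):
  0: $cddac -> last char: c
  1: ac$cdd -> last char: d
  2: c$cdda -> last char: a
  3: cddac$ -> last char: $
  4: dac$cd -> last char: d
  5: ddac$c -> last char: c


BWT = cda$dc


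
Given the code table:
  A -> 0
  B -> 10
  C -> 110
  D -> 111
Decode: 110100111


Decoding:
110 -> C
10 -> B
0 -> A
111 -> D


Result: CBAD


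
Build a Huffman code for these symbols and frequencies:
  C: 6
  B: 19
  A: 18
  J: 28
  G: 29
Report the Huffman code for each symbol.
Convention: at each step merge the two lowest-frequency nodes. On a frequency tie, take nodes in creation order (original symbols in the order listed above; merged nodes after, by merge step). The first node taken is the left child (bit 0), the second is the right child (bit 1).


Huffman tree construction:
Step 1: Merge C(6) + A(18) = 24
Step 2: Merge B(19) + (C+A)(24) = 43
Step 3: Merge J(28) + G(29) = 57
Step 4: Merge (B+(C+A))(43) + (J+G)(57) = 100
Read each symbol's code off the tree from the root (left child = 0, right child = 1).

Codes:
  C: 010 (length 3)
  B: 00 (length 2)
  A: 011 (length 3)
  J: 10 (length 2)
  G: 11 (length 2)
Average code length: 224/100 = 2.2400 bits/symbol


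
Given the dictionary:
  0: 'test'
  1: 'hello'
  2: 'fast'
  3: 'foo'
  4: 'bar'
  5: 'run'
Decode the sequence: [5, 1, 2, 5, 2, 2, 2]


Look up each index in the dictionary:
  5 -> 'run'
  1 -> 'hello'
  2 -> 'fast'
  5 -> 'run'
  2 -> 'fast'
  2 -> 'fast'
  2 -> 'fast'

Decoded: "run hello fast run fast fast fast"


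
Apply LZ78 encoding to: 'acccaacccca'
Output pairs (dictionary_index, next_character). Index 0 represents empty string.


LZ78 encoding steps:
Dictionary: {0: ''}
Step 1: w='' (idx 0), next='a' -> output (0, 'a'), add 'a' as idx 1
Step 2: w='' (idx 0), next='c' -> output (0, 'c'), add 'c' as idx 2
Step 3: w='c' (idx 2), next='c' -> output (2, 'c'), add 'cc' as idx 3
Step 4: w='a' (idx 1), next='a' -> output (1, 'a'), add 'aa' as idx 4
Step 5: w='cc' (idx 3), next='c' -> output (3, 'c'), add 'ccc' as idx 5
Step 6: w='c' (idx 2), next='a' -> output (2, 'a'), add 'ca' as idx 6


Encoded: [(0, 'a'), (0, 'c'), (2, 'c'), (1, 'a'), (3, 'c'), (2, 'a')]


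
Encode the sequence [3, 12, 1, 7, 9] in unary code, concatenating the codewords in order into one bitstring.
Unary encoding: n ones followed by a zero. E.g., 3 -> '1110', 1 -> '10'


Encode each number as n ones followed by a terminating 0:
  3 -> 1110 (4 bits)
  12 -> 1111111111110 (13 bits)
  1 -> 10 (2 bits)
  7 -> 11111110 (8 bits)
  9 -> 1111111110 (10 bits)
Total length = 4 + 13 + 2 + 8 + 10 = 37 bits.

Unary([3, 12, 1, 7, 9]) = 1110111111111111010111111101111111110 (37 bits)


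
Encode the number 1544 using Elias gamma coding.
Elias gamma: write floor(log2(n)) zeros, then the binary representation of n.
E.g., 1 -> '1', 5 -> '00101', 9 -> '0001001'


num_bits = floor(log2(1544)) + 1 = 11
leading_zeros = num_bits - 1 = 10
binary(1544) = 11000001000

Elias gamma(1544) = '0000000000' + '11000001000' = 000000000011000001000 (21 bits)


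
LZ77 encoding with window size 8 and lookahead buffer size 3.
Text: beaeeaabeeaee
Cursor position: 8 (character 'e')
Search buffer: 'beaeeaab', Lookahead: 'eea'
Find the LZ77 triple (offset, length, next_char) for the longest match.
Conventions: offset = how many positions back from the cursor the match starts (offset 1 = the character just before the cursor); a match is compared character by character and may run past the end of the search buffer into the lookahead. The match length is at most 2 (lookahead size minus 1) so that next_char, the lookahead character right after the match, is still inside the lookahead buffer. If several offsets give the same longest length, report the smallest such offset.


Try each offset into the search buffer:
  offset=1 (pos 7, char 'b'): match length 0
  offset=2 (pos 6, char 'a'): match length 0
  offset=3 (pos 5, char 'a'): match length 0
  offset=4 (pos 4, char 'e'): match length 1
  offset=5 (pos 3, char 'e'): match length 2
  offset=6 (pos 2, char 'a'): match length 0
  offset=7 (pos 1, char 'e'): match length 1
  offset=8 (pos 0, char 'b'): match length 0
Longest match has length 2 at offset 5.
next_char = character at position 8 + 2 = 10 -> 'a'

Best match: offset=5, length=2 (matching 'ee' starting at position 3)
LZ77 triple: (5, 2, 'a')


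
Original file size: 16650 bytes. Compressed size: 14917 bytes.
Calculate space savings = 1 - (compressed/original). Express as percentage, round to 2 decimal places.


ratio = compressed/original = 14917/16650 = 0.895916
savings = 1 - ratio = 1 - 0.895916 = 0.104084
as a percentage: 0.104084 * 100 = 10.41%

Space savings = 1 - 14917/16650 = 10.41%
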